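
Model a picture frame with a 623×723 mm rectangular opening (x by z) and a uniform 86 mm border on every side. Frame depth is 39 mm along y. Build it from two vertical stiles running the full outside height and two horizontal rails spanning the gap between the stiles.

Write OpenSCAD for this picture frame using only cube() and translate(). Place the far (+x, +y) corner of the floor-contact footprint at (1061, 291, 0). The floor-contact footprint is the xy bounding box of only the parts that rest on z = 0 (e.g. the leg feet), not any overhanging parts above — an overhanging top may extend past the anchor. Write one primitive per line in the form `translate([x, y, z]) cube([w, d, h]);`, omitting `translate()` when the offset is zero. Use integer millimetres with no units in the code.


translate([266, 252, 0]) cube([86, 39, 895]);
translate([975, 252, 0]) cube([86, 39, 895]);
translate([352, 252, 0]) cube([623, 39, 86]);
translate([352, 252, 809]) cube([623, 39, 86]);


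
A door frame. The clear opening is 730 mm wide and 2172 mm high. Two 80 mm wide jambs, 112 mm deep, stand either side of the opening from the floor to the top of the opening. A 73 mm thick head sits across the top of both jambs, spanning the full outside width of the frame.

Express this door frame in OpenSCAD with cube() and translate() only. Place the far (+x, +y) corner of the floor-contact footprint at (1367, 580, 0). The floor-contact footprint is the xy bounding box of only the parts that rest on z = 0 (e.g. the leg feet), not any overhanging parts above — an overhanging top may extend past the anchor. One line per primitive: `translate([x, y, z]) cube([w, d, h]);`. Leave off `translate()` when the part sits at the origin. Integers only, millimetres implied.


translate([477, 468, 0]) cube([80, 112, 2172]);
translate([1287, 468, 0]) cube([80, 112, 2172]);
translate([477, 468, 2172]) cube([890, 112, 73]);


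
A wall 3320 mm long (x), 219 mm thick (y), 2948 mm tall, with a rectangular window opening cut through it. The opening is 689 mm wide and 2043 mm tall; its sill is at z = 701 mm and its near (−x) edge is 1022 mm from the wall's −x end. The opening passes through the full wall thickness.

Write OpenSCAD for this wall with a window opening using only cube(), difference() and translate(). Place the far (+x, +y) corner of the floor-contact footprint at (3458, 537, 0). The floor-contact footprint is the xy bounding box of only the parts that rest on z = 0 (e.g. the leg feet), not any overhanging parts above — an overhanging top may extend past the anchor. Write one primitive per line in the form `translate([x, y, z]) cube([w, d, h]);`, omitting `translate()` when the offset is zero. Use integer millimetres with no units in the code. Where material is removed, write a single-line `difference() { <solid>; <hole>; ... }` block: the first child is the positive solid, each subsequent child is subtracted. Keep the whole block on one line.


difference() { translate([138, 318, 0]) cube([3320, 219, 2948]); translate([1160, 318, 701]) cube([689, 219, 2043]); }


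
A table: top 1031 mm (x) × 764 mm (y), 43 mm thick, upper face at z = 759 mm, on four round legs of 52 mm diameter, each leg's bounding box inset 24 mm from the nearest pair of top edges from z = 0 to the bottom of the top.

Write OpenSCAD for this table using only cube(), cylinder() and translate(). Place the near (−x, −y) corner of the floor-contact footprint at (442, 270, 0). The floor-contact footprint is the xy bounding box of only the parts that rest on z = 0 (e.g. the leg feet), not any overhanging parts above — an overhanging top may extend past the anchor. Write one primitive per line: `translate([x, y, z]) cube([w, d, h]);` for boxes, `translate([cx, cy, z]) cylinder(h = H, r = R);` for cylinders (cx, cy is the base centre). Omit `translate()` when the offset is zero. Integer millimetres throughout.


// leg_h = 759 - 43 = 716
translate([418, 246, 716]) cube([1031, 764, 43]);
translate([468, 296, 0]) cylinder(h = 716, r = 26);
translate([1399, 296, 0]) cylinder(h = 716, r = 26);
translate([468, 960, 0]) cylinder(h = 716, r = 26);
translate([1399, 960, 0]) cylinder(h = 716, r = 26);


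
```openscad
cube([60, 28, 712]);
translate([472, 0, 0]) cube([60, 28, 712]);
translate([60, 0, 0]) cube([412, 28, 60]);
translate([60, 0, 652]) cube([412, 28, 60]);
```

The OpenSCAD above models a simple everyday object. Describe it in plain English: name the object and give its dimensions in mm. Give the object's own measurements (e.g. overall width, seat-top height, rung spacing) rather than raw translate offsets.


A rectangular picture frame lying in the x–z plane (depth along y). The opening is 412 mm wide (x) by 592 mm tall (z), surrounded by a border 60 mm wide on all four sides. The frame is 28 mm deep and is made of two full-height vertical stiles with two horizontal rails fitted between them.


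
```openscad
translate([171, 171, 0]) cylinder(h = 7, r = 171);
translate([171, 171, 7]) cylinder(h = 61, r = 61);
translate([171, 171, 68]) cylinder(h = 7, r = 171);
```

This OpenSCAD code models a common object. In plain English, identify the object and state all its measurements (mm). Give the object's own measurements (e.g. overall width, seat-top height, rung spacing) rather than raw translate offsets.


A spool: two coaxial disc flanges of radius 171 mm and thickness 7 mm, joined by a core cylinder of radius 61 mm and height 61 mm. The lower flange rests on z = 0 and the three cylinders share a vertical axis.


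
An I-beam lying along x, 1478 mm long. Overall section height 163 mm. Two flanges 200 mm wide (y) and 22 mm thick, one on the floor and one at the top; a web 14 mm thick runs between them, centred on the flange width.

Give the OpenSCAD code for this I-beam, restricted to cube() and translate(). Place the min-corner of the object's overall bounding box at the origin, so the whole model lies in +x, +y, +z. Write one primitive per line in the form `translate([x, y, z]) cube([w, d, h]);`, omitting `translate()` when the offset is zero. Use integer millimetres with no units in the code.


cube([1478, 200, 22]);
translate([0, 93, 22]) cube([1478, 14, 119]);
translate([0, 0, 141]) cube([1478, 200, 22]);


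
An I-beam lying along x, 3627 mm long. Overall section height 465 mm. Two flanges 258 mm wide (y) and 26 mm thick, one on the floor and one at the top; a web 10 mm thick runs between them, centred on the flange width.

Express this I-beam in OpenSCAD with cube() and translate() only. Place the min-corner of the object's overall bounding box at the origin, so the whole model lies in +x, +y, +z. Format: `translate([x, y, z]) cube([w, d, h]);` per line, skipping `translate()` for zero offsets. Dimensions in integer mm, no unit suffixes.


cube([3627, 258, 26]);
translate([0, 124, 26]) cube([3627, 10, 413]);
translate([0, 0, 439]) cube([3627, 258, 26]);


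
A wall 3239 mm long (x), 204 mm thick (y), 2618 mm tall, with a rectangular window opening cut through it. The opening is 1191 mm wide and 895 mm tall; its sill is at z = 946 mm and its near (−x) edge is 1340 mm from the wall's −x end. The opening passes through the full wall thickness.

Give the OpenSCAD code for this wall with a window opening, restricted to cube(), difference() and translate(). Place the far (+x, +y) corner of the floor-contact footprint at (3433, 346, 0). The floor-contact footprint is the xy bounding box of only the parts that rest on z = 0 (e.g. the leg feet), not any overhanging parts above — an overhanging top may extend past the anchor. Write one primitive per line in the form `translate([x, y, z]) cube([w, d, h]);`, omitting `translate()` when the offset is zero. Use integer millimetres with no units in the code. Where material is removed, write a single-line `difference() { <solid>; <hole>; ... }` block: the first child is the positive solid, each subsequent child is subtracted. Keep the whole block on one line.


difference() { translate([194, 142, 0]) cube([3239, 204, 2618]); translate([1534, 142, 946]) cube([1191, 204, 895]); }


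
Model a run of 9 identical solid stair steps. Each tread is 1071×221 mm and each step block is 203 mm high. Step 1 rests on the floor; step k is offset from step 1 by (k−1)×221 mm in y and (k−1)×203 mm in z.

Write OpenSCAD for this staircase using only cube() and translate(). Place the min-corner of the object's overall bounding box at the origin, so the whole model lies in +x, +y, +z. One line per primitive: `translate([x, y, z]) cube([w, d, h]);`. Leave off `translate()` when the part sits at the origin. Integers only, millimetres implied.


cube([1071, 221, 203]);
translate([0, 221, 203]) cube([1071, 221, 203]);
translate([0, 442, 406]) cube([1071, 221, 203]);
translate([0, 663, 609]) cube([1071, 221, 203]);
translate([0, 884, 812]) cube([1071, 221, 203]);
translate([0, 1105, 1015]) cube([1071, 221, 203]);
translate([0, 1326, 1218]) cube([1071, 221, 203]);
translate([0, 1547, 1421]) cube([1071, 221, 203]);
translate([0, 1768, 1624]) cube([1071, 221, 203]);


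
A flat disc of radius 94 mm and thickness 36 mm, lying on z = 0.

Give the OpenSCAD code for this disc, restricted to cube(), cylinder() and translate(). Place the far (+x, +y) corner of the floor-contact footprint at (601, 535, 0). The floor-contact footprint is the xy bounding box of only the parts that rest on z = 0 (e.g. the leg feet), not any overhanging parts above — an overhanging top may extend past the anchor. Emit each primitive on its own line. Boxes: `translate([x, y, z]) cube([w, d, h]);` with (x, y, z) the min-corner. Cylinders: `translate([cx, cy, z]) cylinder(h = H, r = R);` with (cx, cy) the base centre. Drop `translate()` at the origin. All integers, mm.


translate([507, 441, 0]) cylinder(h = 36, r = 94);


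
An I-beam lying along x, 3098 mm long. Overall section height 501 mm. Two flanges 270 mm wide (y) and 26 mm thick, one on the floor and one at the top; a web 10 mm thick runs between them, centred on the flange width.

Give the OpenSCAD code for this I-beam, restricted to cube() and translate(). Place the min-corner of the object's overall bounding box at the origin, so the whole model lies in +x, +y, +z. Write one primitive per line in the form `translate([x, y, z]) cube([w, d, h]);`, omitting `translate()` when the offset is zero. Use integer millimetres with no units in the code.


cube([3098, 270, 26]);
translate([0, 130, 26]) cube([3098, 10, 449]);
translate([0, 0, 475]) cube([3098, 270, 26]);


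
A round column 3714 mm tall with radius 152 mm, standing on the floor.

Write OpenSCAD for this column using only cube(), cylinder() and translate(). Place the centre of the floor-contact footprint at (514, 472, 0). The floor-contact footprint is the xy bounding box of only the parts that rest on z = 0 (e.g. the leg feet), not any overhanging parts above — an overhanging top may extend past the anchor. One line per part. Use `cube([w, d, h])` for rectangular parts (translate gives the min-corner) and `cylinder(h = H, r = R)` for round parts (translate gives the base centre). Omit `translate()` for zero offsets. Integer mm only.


translate([514, 472, 0]) cylinder(h = 3714, r = 152);


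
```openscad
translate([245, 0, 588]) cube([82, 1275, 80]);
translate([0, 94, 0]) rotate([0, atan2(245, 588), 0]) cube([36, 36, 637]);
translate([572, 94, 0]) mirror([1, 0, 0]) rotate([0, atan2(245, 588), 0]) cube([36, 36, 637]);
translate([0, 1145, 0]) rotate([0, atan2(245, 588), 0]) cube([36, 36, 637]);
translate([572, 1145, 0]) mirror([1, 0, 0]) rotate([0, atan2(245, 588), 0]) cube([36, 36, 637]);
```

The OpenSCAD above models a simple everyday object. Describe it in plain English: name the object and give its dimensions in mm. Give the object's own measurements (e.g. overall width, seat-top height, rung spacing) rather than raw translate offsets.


A sawhorse. A 82×1275×80 mm beam (x, y, z) sits on two A-frame leg pairs. Each pair is two raked legs of 36×36 mm section (36 mm along y) splaying symmetrically in x. Each leg rises 588 mm vertically over 245 mm of horizontal reach and is 637 mm long along its own axis. Every leg's outer bottom edge rests on the floor and its outer top edge meets a bottom edge of the beam — the left legs (tilting toward +x) meet the beam's −x bottom edge, the right legs (their mirror images, tilting toward −x) meet its +x bottom edge — so the leg tops tuck under the beam, the beam's underside is 588 mm above the floor, and the feet are 572 mm apart outside-to-outside with the beam centred between them. The two leg pairs are set in 94 mm from either end of the beam.


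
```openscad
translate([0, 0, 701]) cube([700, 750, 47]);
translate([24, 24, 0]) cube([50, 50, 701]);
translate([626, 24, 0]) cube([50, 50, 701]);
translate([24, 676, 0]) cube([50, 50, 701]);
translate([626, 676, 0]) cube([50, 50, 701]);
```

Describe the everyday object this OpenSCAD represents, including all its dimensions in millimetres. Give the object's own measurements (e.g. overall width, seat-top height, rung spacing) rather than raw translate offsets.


A table: top 700 mm (x) × 750 mm (y), 47 mm thick, upper face at z = 748 mm, on four 50×50 mm square legs, each inset 24 mm from the nearest pair of top edges from z = 0 to the bottom of the top.


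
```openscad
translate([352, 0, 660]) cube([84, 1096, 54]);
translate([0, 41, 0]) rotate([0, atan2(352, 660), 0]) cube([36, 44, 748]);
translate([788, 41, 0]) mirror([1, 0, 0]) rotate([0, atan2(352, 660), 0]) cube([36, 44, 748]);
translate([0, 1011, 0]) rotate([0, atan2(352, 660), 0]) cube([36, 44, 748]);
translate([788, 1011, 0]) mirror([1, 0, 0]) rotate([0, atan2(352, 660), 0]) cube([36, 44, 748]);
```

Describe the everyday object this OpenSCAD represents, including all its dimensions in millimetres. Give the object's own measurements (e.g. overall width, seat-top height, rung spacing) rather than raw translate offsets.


A sawhorse. A 84×1096×54 mm beam (x, y, z) sits on two A-frame leg pairs. Each pair is two raked legs of 36×44 mm section (44 mm along y) splaying symmetrically in x. Each leg rises 660 mm vertically over 352 mm of horizontal reach and is 748 mm long along its own axis. Every leg's outer bottom edge rests on the floor and its outer top edge meets a bottom edge of the beam — the left legs (tilting toward +x) meet the beam's −x bottom edge, the right legs (their mirror images, tilting toward −x) meet its +x bottom edge — so the leg tops tuck under the beam, the beam's underside is 660 mm above the floor, and the feet are 788 mm apart outside-to-outside with the beam centred between them. The two leg pairs are set in 41 mm from either end of the beam.


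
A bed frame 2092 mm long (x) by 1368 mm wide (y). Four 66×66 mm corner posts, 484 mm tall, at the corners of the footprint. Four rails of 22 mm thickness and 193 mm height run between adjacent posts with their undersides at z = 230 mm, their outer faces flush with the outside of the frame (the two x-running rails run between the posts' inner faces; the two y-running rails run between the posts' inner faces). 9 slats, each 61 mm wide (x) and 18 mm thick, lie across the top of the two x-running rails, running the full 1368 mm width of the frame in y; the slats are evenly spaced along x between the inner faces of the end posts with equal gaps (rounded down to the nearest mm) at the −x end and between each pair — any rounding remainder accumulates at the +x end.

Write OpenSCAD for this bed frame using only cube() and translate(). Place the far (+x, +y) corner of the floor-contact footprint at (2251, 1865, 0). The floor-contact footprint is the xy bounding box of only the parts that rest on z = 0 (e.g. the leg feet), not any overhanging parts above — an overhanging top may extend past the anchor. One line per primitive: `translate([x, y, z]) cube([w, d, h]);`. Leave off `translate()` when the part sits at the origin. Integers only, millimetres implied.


translate([159, 497, 0]) cube([66, 66, 484]);
translate([159, 1799, 0]) cube([66, 66, 484]);
translate([2185, 497, 0]) cube([66, 66, 484]);
translate([2185, 1799, 0]) cube([66, 66, 484]);
translate([225, 497, 230]) cube([1960, 22, 193]);
translate([225, 1843, 230]) cube([1960, 22, 193]);
translate([159, 563, 230]) cube([22, 1236, 193]);
translate([2229, 563, 230]) cube([22, 1236, 193]);
translate([366, 497, 423]) cube([61, 1368, 18]);
translate([568, 497, 423]) cube([61, 1368, 18]);
translate([770, 497, 423]) cube([61, 1368, 18]);
translate([972, 497, 423]) cube([61, 1368, 18]);
translate([1174, 497, 423]) cube([61, 1368, 18]);
translate([1376, 497, 423]) cube([61, 1368, 18]);
translate([1578, 497, 423]) cube([61, 1368, 18]);
translate([1780, 497, 423]) cube([61, 1368, 18]);
translate([1982, 497, 423]) cube([61, 1368, 18]);


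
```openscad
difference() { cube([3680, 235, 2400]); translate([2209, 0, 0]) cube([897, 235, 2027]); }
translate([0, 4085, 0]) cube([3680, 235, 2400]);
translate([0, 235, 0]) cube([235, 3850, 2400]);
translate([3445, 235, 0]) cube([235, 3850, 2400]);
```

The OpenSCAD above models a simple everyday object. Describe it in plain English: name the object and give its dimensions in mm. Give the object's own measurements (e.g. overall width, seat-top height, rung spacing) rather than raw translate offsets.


A single room: four walls, each 2400 mm tall and 235 mm thick, enclosing an outside footprint 3680×4320 mm (x × y), no floor or roof. The front and back walls (−y and +y sides) run the full x-width; the side walls fit between their inner faces. A door opening 897 mm wide and 2027 mm tall is cut through the front wall from the floor up, its −x edge 2209 mm from the wall's −x end.


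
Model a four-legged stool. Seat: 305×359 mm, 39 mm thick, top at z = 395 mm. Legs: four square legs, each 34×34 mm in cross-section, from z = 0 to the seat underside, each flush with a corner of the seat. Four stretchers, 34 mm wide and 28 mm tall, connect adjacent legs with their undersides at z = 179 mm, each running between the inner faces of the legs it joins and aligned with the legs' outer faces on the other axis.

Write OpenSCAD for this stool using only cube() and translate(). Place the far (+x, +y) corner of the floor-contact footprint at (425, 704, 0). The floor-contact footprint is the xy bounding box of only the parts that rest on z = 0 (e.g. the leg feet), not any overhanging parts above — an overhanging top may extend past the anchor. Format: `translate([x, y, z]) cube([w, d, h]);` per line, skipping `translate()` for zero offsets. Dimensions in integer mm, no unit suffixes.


translate([120, 345, 356]) cube([305, 359, 39]);
translate([120, 345, 0]) cube([34, 34, 356]);
translate([391, 345, 0]) cube([34, 34, 356]);
translate([120, 670, 0]) cube([34, 34, 356]);
translate([391, 670, 0]) cube([34, 34, 356]);
translate([154, 345, 179]) cube([237, 34, 28]);
translate([154, 670, 179]) cube([237, 34, 28]);
translate([120, 379, 179]) cube([34, 291, 28]);
translate([391, 379, 179]) cube([34, 291, 28]);


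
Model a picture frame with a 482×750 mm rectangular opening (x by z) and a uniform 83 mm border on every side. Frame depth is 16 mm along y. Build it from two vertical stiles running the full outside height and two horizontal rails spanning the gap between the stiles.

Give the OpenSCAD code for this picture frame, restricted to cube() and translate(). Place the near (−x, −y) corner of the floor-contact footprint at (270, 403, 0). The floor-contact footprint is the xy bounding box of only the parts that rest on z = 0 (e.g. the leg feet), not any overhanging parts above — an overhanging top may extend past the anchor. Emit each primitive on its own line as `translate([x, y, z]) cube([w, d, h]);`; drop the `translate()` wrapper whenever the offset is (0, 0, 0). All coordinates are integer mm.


translate([270, 403, 0]) cube([83, 16, 916]);
translate([835, 403, 0]) cube([83, 16, 916]);
translate([353, 403, 0]) cube([482, 16, 83]);
translate([353, 403, 833]) cube([482, 16, 83]);


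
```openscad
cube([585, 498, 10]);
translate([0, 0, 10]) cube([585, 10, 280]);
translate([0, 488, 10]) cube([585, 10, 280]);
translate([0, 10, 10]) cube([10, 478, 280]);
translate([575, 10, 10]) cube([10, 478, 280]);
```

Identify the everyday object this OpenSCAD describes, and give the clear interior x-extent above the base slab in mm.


An open box. The internal width is 565 mm.

A 585×498 base slab with four walls standing on it — an open box. The base is 585 mm wide and the walls are 10 mm thick, so the internal width is 585 − 2 × 10 = 565 mm.


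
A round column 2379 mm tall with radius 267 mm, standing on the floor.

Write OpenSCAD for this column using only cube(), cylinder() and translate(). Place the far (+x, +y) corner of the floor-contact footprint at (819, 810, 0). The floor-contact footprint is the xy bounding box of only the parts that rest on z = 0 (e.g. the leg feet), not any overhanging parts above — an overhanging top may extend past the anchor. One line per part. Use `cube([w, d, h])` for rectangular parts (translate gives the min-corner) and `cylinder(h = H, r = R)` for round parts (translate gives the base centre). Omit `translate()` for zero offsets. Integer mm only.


translate([552, 543, 0]) cylinder(h = 2379, r = 267);


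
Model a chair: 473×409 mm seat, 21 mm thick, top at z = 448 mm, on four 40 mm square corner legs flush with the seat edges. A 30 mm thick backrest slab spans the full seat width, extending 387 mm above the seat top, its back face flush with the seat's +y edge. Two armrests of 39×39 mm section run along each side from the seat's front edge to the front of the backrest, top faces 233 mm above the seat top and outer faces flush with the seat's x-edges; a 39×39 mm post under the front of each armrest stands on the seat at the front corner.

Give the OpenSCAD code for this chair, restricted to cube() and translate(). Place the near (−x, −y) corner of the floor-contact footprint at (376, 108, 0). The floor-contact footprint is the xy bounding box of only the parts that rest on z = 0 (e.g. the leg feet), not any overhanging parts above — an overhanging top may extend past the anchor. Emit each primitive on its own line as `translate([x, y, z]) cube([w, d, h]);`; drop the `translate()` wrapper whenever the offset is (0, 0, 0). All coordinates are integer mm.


translate([376, 108, 427]) cube([473, 409, 21]);
translate([376, 108, 0]) cube([40, 40, 427]);
translate([809, 108, 0]) cube([40, 40, 427]);
translate([376, 477, 0]) cube([40, 40, 427]);
translate([809, 477, 0]) cube([40, 40, 427]);
translate([376, 487, 448]) cube([473, 30, 387]);
translate([376, 108, 642]) cube([39, 379, 39]);
translate([810, 108, 642]) cube([39, 379, 39]);
translate([376, 108, 448]) cube([39, 39, 194]);
translate([810, 108, 448]) cube([39, 39, 194]);


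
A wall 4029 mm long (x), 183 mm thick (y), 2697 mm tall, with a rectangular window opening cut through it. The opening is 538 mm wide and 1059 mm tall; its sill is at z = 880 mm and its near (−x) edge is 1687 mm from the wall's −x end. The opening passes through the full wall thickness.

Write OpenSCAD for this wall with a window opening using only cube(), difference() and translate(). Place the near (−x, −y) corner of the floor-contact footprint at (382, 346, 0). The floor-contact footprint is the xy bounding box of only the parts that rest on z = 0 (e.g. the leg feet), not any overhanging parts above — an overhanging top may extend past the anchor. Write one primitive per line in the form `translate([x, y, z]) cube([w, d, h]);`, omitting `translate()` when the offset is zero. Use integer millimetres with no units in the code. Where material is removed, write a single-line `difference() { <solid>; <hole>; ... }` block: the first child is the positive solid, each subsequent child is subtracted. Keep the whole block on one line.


difference() { translate([382, 346, 0]) cube([4029, 183, 2697]); translate([2069, 346, 880]) cube([538, 183, 1059]); }


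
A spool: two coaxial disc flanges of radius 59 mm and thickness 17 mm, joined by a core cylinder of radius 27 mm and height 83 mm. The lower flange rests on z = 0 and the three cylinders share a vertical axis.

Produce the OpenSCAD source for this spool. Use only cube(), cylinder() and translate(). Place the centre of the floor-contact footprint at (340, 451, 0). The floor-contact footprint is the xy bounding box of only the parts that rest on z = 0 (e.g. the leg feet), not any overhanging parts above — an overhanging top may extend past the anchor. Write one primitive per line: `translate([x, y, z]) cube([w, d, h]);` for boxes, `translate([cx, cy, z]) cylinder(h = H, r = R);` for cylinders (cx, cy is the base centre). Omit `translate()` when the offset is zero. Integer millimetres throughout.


translate([340, 451, 0]) cylinder(h = 17, r = 59);
translate([340, 451, 17]) cylinder(h = 83, r = 27);
translate([340, 451, 100]) cylinder(h = 17, r = 59);


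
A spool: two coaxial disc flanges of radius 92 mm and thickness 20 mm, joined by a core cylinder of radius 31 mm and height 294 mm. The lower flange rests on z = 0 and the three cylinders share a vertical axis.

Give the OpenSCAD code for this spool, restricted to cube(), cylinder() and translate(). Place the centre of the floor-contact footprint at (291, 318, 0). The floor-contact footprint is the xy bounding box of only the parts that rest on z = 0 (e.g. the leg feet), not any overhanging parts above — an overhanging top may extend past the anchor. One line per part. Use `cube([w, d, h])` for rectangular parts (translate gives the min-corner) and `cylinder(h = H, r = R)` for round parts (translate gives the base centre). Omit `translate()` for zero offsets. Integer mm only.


translate([291, 318, 0]) cylinder(h = 20, r = 92);
translate([291, 318, 20]) cylinder(h = 294, r = 31);
translate([291, 318, 314]) cylinder(h = 20, r = 92);


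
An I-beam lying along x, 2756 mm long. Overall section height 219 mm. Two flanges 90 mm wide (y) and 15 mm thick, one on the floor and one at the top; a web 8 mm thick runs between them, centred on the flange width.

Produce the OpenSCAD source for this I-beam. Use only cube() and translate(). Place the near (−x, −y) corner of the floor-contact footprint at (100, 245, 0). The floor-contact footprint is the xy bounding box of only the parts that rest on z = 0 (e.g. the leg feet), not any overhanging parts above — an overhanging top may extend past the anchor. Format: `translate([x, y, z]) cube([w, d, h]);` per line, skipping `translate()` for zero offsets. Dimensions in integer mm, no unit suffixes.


translate([100, 245, 0]) cube([2756, 90, 15]);
translate([100, 286, 15]) cube([2756, 8, 189]);
translate([100, 245, 204]) cube([2756, 90, 15]);


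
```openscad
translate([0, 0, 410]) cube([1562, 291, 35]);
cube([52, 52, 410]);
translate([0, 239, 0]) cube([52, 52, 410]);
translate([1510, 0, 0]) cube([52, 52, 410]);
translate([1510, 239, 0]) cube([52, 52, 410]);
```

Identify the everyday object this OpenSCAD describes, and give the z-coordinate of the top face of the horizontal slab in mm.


A bench. The seat-top height is 445 mm.

A long slab on four corner posts — a bench. The slab sits at z = 410 with thickness 35, so the top is 410 + 35 = 445 mm.


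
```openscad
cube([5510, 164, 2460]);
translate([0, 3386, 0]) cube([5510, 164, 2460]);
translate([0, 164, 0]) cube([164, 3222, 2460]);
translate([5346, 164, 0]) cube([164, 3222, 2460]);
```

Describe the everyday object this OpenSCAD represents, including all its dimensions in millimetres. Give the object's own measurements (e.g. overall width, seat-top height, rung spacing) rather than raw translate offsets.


The wall frame of a small rectangular building: four walls, each 2460 mm tall and 164 mm thick, enclosing a footprint 5510 mm (x) by 3550 mm (y) outside-to-outside, with no floor or roof. The front and back walls (the −y and +y sides) span the full width; the two side walls fit between them.


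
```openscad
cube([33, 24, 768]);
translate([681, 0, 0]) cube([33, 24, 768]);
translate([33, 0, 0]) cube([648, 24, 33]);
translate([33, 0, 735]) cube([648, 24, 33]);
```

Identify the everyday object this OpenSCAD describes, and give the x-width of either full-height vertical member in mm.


A picture frame. The border width is 33 mm.

Four thin pieces enclosing a rectangular opening — a picture frame. The two full-height stiles are 768 mm tall; the top rail sits at z = 735 and is 33 mm tall, so the border above the opening is 768 − 735 = 33 mm, matching the stile x-width.


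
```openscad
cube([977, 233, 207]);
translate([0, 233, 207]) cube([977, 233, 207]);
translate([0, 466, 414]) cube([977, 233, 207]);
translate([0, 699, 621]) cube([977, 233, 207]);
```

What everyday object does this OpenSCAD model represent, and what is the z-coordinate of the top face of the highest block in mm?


A staircase. The total rise is 828 mm.

4 identical blocks, each offset up and back from the previous — a staircase. Each step is 207 mm tall and there are 4 of them, so the total rise is 4 × 207 = 828 mm.


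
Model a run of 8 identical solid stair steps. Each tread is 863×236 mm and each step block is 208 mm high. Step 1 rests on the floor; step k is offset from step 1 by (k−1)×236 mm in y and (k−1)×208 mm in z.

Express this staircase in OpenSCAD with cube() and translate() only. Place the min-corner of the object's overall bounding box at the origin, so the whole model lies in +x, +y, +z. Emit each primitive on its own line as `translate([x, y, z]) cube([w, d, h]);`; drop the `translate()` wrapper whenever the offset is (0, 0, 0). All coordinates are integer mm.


cube([863, 236, 208]);
translate([0, 236, 208]) cube([863, 236, 208]);
translate([0, 472, 416]) cube([863, 236, 208]);
translate([0, 708, 624]) cube([863, 236, 208]);
translate([0, 944, 832]) cube([863, 236, 208]);
translate([0, 1180, 1040]) cube([863, 236, 208]);
translate([0, 1416, 1248]) cube([863, 236, 208]);
translate([0, 1652, 1456]) cube([863, 236, 208]);


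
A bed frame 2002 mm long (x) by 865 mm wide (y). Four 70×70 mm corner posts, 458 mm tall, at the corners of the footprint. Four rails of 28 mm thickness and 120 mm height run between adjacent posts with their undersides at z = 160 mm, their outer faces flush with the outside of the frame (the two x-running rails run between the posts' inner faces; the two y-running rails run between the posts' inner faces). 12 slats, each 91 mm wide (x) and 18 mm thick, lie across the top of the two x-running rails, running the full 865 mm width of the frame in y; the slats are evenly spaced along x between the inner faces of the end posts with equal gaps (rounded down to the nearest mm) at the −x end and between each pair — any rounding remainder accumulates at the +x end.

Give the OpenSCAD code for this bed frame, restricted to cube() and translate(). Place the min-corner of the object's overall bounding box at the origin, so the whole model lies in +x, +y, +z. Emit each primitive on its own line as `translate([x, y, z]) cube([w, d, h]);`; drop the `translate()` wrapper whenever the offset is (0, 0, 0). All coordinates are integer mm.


cube([70, 70, 458]);
translate([0, 795, 0]) cube([70, 70, 458]);
translate([1932, 0, 0]) cube([70, 70, 458]);
translate([1932, 795, 0]) cube([70, 70, 458]);
translate([70, 0, 160]) cube([1862, 28, 120]);
translate([70, 837, 160]) cube([1862, 28, 120]);
translate([0, 70, 160]) cube([28, 725, 120]);
translate([1974, 70, 160]) cube([28, 725, 120]);
translate([129, 0, 280]) cube([91, 865, 18]);
translate([279, 0, 280]) cube([91, 865, 18]);
translate([429, 0, 280]) cube([91, 865, 18]);
translate([579, 0, 280]) cube([91, 865, 18]);
translate([729, 0, 280]) cube([91, 865, 18]);
translate([879, 0, 280]) cube([91, 865, 18]);
translate([1029, 0, 280]) cube([91, 865, 18]);
translate([1179, 0, 280]) cube([91, 865, 18]);
translate([1329, 0, 280]) cube([91, 865, 18]);
translate([1479, 0, 280]) cube([91, 865, 18]);
translate([1629, 0, 280]) cube([91, 865, 18]);
translate([1779, 0, 280]) cube([91, 865, 18]);


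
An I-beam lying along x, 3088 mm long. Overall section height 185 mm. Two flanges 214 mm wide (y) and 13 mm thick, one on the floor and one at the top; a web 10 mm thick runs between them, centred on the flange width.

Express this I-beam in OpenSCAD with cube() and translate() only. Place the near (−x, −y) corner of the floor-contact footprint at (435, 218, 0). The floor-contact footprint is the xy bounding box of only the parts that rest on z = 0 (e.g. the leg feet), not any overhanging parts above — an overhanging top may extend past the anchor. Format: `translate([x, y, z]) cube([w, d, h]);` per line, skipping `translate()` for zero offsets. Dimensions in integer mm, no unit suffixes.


translate([435, 218, 0]) cube([3088, 214, 13]);
translate([435, 320, 13]) cube([3088, 10, 159]);
translate([435, 218, 172]) cube([3088, 214, 13]);


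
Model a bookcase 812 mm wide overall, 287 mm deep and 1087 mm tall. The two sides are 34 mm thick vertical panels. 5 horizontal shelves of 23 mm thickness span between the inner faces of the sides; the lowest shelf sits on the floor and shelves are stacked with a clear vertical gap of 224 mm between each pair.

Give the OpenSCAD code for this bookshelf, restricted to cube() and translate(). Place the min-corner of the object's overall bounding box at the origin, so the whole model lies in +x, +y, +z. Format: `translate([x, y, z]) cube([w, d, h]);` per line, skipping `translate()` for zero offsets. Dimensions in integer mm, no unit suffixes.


cube([34, 287, 1087]);
translate([778, 0, 0]) cube([34, 287, 1087]);
translate([34, 0, 0]) cube([744, 287, 23]);
translate([34, 0, 247]) cube([744, 287, 23]);
translate([34, 0, 494]) cube([744, 287, 23]);
translate([34, 0, 741]) cube([744, 287, 23]);
translate([34, 0, 988]) cube([744, 287, 23]);


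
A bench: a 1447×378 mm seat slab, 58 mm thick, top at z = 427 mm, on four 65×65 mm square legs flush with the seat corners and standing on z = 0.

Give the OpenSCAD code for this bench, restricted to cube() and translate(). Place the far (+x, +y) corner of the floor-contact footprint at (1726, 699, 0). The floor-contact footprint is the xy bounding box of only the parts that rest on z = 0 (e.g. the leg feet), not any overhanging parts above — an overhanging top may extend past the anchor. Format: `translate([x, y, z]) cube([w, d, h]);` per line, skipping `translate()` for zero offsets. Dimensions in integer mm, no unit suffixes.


translate([279, 321, 369]) cube([1447, 378, 58]);
translate([279, 321, 0]) cube([65, 65, 369]);
translate([279, 634, 0]) cube([65, 65, 369]);
translate([1661, 321, 0]) cube([65, 65, 369]);
translate([1661, 634, 0]) cube([65, 65, 369]);


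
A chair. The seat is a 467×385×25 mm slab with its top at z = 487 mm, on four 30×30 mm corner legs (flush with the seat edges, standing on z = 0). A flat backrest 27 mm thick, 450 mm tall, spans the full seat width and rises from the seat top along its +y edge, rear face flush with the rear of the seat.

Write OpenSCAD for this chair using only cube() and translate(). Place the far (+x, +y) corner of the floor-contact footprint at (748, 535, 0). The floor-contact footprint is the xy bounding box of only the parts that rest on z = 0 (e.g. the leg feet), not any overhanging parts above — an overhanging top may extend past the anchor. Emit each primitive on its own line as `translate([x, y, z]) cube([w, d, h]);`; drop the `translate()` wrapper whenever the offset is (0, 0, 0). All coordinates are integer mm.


translate([281, 150, 462]) cube([467, 385, 25]);
translate([281, 150, 0]) cube([30, 30, 462]);
translate([718, 150, 0]) cube([30, 30, 462]);
translate([281, 505, 0]) cube([30, 30, 462]);
translate([718, 505, 0]) cube([30, 30, 462]);
translate([281, 508, 487]) cube([467, 27, 450]);


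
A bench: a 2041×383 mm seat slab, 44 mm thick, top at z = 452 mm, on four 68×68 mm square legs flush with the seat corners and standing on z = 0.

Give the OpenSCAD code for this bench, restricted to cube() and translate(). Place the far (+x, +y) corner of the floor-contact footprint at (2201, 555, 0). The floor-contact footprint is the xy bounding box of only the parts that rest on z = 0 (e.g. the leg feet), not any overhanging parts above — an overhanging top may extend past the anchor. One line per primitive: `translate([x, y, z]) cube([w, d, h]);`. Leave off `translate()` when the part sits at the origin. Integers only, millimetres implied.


translate([160, 172, 408]) cube([2041, 383, 44]);
translate([160, 172, 0]) cube([68, 68, 408]);
translate([160, 487, 0]) cube([68, 68, 408]);
translate([2133, 172, 0]) cube([68, 68, 408]);
translate([2133, 487, 0]) cube([68, 68, 408]);


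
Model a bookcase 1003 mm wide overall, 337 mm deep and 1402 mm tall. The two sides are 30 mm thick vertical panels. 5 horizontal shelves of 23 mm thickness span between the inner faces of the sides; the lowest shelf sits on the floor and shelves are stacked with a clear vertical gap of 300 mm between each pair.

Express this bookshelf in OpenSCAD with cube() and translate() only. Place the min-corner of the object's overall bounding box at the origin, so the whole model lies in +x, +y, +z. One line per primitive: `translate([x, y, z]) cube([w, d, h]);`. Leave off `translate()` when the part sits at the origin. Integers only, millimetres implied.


cube([30, 337, 1402]);
translate([973, 0, 0]) cube([30, 337, 1402]);
translate([30, 0, 0]) cube([943, 337, 23]);
translate([30, 0, 323]) cube([943, 337, 23]);
translate([30, 0, 646]) cube([943, 337, 23]);
translate([30, 0, 969]) cube([943, 337, 23]);
translate([30, 0, 1292]) cube([943, 337, 23]);


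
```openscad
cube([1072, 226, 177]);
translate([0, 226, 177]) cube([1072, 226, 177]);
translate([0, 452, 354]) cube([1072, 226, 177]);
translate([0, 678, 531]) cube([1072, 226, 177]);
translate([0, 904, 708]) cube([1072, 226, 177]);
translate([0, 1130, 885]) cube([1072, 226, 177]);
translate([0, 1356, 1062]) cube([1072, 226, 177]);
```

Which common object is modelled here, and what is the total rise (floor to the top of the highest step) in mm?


A staircase. The total rise is 1239 mm.

7 identical blocks, each offset up and back from the previous — a staircase. Each step is 177 mm tall and there are 7 of them, so the total rise is 7 × 177 = 1239 mm.


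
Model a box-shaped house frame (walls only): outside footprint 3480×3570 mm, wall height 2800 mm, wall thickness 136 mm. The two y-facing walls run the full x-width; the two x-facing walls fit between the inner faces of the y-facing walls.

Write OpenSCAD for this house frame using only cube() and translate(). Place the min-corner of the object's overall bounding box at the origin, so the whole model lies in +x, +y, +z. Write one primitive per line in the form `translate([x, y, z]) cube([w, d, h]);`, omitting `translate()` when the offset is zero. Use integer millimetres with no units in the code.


cube([3480, 136, 2800]);
translate([0, 3434, 0]) cube([3480, 136, 2800]);
translate([0, 136, 0]) cube([136, 3298, 2800]);
translate([3344, 136, 0]) cube([136, 3298, 2800]);


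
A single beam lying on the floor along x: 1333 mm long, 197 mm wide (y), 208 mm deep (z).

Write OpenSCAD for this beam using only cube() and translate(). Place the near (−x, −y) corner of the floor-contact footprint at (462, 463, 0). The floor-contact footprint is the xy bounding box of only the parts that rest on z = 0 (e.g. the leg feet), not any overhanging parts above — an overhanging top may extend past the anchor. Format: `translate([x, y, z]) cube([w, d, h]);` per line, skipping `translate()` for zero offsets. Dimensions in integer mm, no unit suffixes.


translate([462, 463, 0]) cube([1333, 197, 208]);


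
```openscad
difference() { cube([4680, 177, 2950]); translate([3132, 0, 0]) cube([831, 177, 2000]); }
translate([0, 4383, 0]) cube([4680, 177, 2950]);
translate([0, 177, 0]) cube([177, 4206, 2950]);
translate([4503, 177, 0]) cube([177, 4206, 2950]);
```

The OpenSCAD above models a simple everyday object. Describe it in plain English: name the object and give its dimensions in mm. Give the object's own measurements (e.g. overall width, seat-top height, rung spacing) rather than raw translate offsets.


A single room: four walls, each 2950 mm tall and 177 mm thick, enclosing an outside footprint 4680×4560 mm (x × y), no floor or roof. The front and back walls (−y and +y sides) run the full x-width; the side walls fit between their inner faces. A door opening 831 mm wide and 2000 mm tall is cut through the front wall from the floor up, its −x edge 3132 mm from the wall's −x end.
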